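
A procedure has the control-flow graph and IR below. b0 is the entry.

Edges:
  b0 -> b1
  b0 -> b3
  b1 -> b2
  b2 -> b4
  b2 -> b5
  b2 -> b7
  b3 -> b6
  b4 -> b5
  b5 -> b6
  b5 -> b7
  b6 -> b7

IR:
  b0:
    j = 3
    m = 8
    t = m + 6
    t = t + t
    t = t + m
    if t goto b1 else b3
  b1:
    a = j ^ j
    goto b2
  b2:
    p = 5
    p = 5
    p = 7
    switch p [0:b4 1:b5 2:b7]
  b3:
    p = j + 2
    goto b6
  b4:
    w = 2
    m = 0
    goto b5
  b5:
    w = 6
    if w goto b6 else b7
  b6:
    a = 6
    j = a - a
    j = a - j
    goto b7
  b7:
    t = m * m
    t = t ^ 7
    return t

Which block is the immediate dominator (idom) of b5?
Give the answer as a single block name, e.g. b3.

idom tree: b1←b0 b2←b1 b3←b0 b4←b2 b5←b2 b6←b0 b7←b0
Dom at joins:
  b5: preds {b2,b4}: {b0,b1,b2} ∩ {b0,b1,b2,b4} = {b0,b1,b2}; idom=b2
  b6: preds {b3,b5}: {b0,b3} ∩ {b0,b1,b2,b5} = {b0}; idom=b0
  b7: preds {b2,b5,b6}: {b0,b1,b2} ∩ {b0,b1,b2,b5} ∩ {b0,b6} = {b0}; idom=b0

idom(b5) = b2

Answer: b2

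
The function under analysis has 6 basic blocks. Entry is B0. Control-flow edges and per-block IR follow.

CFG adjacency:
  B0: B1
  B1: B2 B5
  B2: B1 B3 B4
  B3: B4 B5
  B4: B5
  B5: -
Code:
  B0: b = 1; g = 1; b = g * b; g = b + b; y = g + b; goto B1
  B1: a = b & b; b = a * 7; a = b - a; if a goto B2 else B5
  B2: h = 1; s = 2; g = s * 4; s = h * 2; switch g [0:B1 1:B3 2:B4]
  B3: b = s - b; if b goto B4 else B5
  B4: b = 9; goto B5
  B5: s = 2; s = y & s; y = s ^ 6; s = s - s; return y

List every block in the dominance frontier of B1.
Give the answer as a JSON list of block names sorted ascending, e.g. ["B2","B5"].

idom tree: B1←B0 B2←B1 B3←B2 B4←B2 B5←B1
Dom∩ at merges:
  B1: preds {B0,B2}: {B0} ∩ {B0,B1,B2} = {B0}; idom=B0
  B4: preds {B2,B3}: {B0,B1,B2} ∩ {B0,B1,B2,B3} = {B0,B1,B2}; idom=B2
  B5: preds {B1,B3,B4}: {B0,B1} ∩ {B0,B1,B2,B3} ∩ {B0,B1,B2,B4} = {B0,B1}; idom=B1

Frontier:
  join B1 pred B0: · stop@B0
  join B1 pred B2: B2→B1 stop@B0
  join B4 pred B2: · stop@B2
  join B4 pred B3: B3 stop@B2
  join B5 pred B1: · stop@B1
  join B5 pred B3: B3→B2 stop@B1
  join B5 pred B4: B4→B2 stop@B1
  B0 → ∅
  B1 → {B1}
  B2 → {B1,B5}
  B3 → {B4,B5}
  B4 → {B5}
  B5 → ∅

DF(B1) = ["B1"]

Answer: ["B1"]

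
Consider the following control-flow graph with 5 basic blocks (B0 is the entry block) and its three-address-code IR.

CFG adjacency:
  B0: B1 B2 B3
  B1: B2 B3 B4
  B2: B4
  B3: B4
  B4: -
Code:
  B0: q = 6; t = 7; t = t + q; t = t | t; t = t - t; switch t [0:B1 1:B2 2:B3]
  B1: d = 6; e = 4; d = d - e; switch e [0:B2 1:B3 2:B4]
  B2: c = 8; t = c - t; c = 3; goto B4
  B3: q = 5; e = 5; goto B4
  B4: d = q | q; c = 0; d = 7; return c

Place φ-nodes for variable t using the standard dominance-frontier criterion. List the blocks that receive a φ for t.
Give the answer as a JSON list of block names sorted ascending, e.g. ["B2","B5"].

Answer: ["B4"]

Analysis:
idom tree: B1←B0 B2←B0 B3←B0 B4←B0
Dom at joins:
  B2: preds {B0,B1}: {B0} ∩ {B0,B1} = {B0}; idom=B0
  B3: preds {B0,B1}: {B0} ∩ {B0,B1} = {B0}; idom=B0
  B4: preds {B1,B2,B3}: {B0,B1} ∩ {B0,B2} ∩ {B0,B3} = {B0}; idom=B0

DF walk-up:
  B2←B0: walk · to B0
  B2←B1: walk B1 to B0
  B3←B0: walk · to B0
  B3←B1: walk B1 to B0
  B4←B1: walk B1 to B0
  B4←B2: walk B2 to B0
  B4←B3: walk B3 to B0
  B0: DF=∅
  B1: DF={B2,B3,B4}
  B2: DF={B4}
  B3: DF={B4}
  B4: DF=∅

φ for t: defs {B0,B2}
  DF⁺ = {B4}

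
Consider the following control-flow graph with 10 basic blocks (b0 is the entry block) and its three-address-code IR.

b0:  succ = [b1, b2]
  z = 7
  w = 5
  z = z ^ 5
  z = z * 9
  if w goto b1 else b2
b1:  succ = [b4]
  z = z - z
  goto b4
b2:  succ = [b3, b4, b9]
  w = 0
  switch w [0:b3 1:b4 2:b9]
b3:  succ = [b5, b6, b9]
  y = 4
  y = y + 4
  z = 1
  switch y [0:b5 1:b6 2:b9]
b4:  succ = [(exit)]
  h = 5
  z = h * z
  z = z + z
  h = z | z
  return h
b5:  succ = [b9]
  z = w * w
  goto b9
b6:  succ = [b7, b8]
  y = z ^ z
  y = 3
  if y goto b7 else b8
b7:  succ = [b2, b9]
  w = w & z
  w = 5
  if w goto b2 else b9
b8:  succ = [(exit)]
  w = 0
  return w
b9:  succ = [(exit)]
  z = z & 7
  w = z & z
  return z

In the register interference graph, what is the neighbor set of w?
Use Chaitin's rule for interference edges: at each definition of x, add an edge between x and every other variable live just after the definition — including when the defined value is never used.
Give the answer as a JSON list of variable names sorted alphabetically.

Answer: ["y", "z"]

Analysis:
Per-block:
  b0 def {w,z} use ∅
  b1 def {z} use {z}
  b2 def {w} use ∅
  b3 def {y,z} use ∅
  b4 def {h,z} use {z}
  b5 def {z} use {w}
  b6 def {y} use {z}
  b7 def {w} use {w,z}
  b8 def {w} use ∅
  b9 def {w,z} use {z}

Live sets:
  b0 li=∅ lo={z}
  b1 li={z} lo={z}
  b2 li={z} lo={w,z}
  b3 li={w} lo={w,z}
  b4 li={z} lo=∅
  b5 li={w} lo={z}
  b6 li={w,z} lo={w,z}
  b7 li={w,z} lo={z}
  b8 li=∅ lo=∅
  b9 li={z} lo=∅

Interfere edges:
  h — {z}
  w — {y,z}
  y — {w,z}
  z — {h,w,y}

N(w) = ["y", "z"]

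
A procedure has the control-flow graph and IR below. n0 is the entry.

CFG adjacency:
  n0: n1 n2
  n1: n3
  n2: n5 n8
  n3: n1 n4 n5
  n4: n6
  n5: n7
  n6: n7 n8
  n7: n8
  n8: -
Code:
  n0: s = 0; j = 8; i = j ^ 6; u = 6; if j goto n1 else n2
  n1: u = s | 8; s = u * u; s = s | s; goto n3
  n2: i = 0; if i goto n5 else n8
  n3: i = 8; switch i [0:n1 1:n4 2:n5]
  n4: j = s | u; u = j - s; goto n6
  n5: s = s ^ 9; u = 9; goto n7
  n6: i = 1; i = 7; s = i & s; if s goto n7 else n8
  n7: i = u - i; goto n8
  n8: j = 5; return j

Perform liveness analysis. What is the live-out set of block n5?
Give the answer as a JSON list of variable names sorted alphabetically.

Answer: ["i", "u"]

Analysis:
Block summaries:
  n0: {i,j,s,u} / ∅
  n1: {s,u} / {s}
  n2: {i} / ∅
  n3: {i} / ∅
  n4: {j,u} / {s,u}
  n5: {s,u} / {s}
  n6: {i,s} / {s}
  n7: {i} / {i,u}
  n8: {j} / ∅

Live sets:
  n0 li=∅ lo={s}
  n1 li={s} lo={s,u}
  n2 li={s} lo={i,s}
  n3 li={s,u} lo={i,s,u}
  n4 li={s,u} lo={s,u}
  n5 li={i,s} lo={i,u}
  n6 li={s,u} lo={i,u}
  n7 li={i,u} lo=∅
  n8 li=∅ lo=∅

live-out(n5) = ["i", "u"]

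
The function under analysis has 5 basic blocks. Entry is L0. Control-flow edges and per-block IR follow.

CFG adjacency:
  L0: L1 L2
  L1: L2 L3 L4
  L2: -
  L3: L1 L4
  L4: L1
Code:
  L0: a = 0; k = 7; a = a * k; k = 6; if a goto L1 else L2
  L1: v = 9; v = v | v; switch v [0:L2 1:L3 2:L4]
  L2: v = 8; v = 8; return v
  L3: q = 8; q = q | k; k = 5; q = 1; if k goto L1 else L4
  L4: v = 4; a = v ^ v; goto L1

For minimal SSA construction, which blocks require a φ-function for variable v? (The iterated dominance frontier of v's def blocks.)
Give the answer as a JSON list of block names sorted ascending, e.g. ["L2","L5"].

idom tree: L1←L0 L2←L0 L3←L1 L4←L1
Dom∩ at merges:
  L1: preds {L0,L3,L4}: {L0} ∩ {L0,L1,L3} ∩ {L0,L1,L4} = {L0}; idom=L0
  L2: preds {L0,L1}: {L0} ∩ {L0,L1} = {L0}; idom=L0
  L4: preds {L1,L3}: {L0,L1} ∩ {L0,L1,L3} = {L0,L1}; idom=L1

DF derivation:
  join L1 pred L0: · stop@L0
  join L1 pred L3: L3→L1 stop@L0
  join L1 pred L4: L4→L1 stop@L0
  join L2 pred L0: · stop@L0
  join L2 pred L1: L1 stop@L0
  join L4 pred L1: · stop@L1
  join L4 pred L3: L3 stop@L1
  L0 → ∅
  L1 → {L1,L2}
  L2 → ∅
  L3 → {L1,L4}
  L4 → {L1}

φ for v: defs {L1,L2,L4}
  DF⁺ = {L1,L2}

Answer: ["L1", "L2"]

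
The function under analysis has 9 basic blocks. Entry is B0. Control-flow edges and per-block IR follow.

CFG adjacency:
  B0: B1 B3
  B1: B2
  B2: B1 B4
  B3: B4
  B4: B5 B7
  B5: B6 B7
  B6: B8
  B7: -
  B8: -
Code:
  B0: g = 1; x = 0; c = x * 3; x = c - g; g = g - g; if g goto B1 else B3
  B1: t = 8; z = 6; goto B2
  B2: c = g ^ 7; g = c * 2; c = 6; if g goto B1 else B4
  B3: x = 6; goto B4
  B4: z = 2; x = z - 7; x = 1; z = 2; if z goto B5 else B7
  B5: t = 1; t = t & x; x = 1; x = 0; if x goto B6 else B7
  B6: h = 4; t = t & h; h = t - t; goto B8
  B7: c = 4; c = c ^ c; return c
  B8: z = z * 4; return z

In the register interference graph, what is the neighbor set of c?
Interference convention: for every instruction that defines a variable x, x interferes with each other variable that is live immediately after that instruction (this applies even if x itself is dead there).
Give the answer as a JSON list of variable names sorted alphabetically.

Answer: ["g"]

Working:
Block summaries:
  B0 def {c,g,x} use ∅
  B1 def {t,z} use ∅
  B2 def {c,g} use {g}
  B3 def {x} use ∅
  B4 def {x,z} use ∅
  B5 def {t,x} use {x}
  B6 def {h,t} use {t}
  B7 def {c} use ∅
  B8 def {z} use {z}

Liveness:
  B0: in=∅ out={g}
  B1: in={g} out={g}
  B2: in={g} out={g}
  B3: in=∅ out=∅
  B4: in=∅ out={x,z}
  B5: in={x,z} out={t,z}
  B6: in={t,z} out={z}
  B7: in=∅ out=∅
  B8: in={z} out=∅

Interference:
  c — {g}
  g — {c,t,x,z}
  h — {t,z}
  t — {g,h,x,z}
  x — {g,t,z}
  z — {g,h,t,x}

N(c) = ["g"]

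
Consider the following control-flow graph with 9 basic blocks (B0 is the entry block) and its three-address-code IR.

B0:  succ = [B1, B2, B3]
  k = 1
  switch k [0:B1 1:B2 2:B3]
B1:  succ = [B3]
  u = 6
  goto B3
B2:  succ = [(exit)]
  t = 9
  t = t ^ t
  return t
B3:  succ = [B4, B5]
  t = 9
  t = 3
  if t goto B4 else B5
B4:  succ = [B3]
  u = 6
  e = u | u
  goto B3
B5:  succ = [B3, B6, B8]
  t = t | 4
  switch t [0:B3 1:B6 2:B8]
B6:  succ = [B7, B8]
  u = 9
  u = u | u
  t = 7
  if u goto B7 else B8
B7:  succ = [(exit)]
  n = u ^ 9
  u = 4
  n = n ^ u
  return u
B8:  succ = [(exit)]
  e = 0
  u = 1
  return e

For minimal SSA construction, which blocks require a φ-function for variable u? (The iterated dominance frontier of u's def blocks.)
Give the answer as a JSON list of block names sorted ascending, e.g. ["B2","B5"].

idom tree: B1←B0 B2←B0 B3←B0 B4←B3 B5←B3 B6←B5 B7←B6 B8←B5
Join-block Dom:
  B3: preds {B0,B1,B4,B5}: {B0} ∩ {B0,B1} ∩ {B0,B3,B4} ∩ {B0,B3,B5} = {B0}; idom=B0
  B8: preds {B5,B6}: {B0,B3,B5} ∩ {B0,B3,B5,B6} = {B0,B3,B5}; idom=B5

Frontier:
  B3←B0: walk · to B0
  B3←B1: walk B1 to B0
  B3←B4: walk B4→B3 to B0
  B3←B5: walk B5→B3 to B0
  B8←B5: walk · to B5
  B8←B6: walk B6 to B5
  B0 → ∅
  B1 → {B3}
  B2 → ∅
  B3 → {B3}
  B4 → {B3}
  B5 → {B3}
  B6 → {B8}
  B7 → ∅
  B8 → ∅

φ for u: defs {B1,B4,B6,B7,B8}
  DF⁺ = {B3,B8}

Answer: ["B3", "B8"]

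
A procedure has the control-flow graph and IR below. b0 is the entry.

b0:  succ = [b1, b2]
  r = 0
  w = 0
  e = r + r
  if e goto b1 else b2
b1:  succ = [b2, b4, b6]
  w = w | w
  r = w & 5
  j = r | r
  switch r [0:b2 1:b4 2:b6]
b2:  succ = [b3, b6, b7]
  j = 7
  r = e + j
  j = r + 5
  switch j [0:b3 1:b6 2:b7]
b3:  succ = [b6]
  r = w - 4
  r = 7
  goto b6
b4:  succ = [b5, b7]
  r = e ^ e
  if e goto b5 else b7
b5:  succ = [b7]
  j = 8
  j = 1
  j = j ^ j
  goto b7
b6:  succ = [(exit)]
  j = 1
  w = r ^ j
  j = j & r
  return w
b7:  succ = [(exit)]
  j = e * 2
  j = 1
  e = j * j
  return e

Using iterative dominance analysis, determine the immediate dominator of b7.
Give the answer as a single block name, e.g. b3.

Answer: b0

Working:
idom tree: b1←b0 b2←b0 b3←b2 b4←b1 b5←b4 b6←b0 b7←b0
Dom at joins:
  b2: preds {b0,b1}: {b0} ∩ {b0,b1} = {b0}; idom=b0
  b6: preds {b1,b2,b3}: {b0,b1} ∩ {b0,b2} ∩ {b0,b2,b3} = {b0}; idom=b0
  b7: preds {b2,b4,b5}: {b0,b2} ∩ {b0,b1,b4} ∩ {b0,b1,b4,b5} = {b0}; idom=b0

idom(b7) = b0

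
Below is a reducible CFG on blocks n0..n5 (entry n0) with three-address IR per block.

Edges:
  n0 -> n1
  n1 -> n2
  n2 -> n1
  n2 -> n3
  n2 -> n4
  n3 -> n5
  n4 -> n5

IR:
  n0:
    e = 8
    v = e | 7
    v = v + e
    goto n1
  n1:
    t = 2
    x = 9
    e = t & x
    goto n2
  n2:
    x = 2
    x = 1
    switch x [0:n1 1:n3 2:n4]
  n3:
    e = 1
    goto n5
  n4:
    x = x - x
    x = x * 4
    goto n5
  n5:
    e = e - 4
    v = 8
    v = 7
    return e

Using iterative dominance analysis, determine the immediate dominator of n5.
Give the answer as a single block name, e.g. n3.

idom tree: n1←n0 n2←n1 n3←n2 n4←n2 n5←n2
Dom at joins:
  n1: preds {n0,n2}: {n0} ∩ {n0,n1,n2} = {n0}; idom=n0
  n5: preds {n3,n4}: {n0,n1,n2,n3} ∩ {n0,n1,n2,n4} = {n0,n1,n2}; idom=n2

idom(n5) = n2

Answer: n2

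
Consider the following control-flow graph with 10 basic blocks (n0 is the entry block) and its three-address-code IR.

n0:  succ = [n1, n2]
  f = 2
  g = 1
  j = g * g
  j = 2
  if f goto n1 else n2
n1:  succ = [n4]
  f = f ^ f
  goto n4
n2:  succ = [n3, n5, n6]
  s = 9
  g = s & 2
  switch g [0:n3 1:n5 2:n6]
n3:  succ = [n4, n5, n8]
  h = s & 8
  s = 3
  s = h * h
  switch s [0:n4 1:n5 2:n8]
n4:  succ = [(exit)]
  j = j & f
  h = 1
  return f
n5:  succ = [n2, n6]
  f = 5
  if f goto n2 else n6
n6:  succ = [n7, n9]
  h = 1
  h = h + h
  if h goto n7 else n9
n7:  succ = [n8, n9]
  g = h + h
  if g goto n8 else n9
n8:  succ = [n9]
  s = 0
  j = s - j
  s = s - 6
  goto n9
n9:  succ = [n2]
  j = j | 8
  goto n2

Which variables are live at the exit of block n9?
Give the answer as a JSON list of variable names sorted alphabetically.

def/use:
  n0 def {f,g,j} use ∅
  n1 def {f} use {f}
  n2 def {g,s} use ∅
  n3 def {h,s} use {s}
  n4 def {h,j} use {f,j}
  n5 def {f} use ∅
  n6 def {h} use ∅
  n7 def {g} use {h}
  n8 def {j,s} use {j}
  n9 def {j} use {j}

Backward fixpoint:
  n0 li=∅ lo={f,j}
  n1 li={f,j} lo={f,j}
  n2 li={f,j} lo={f,j,s}
  n3 li={f,j,s} lo={f,j}
  n4 li={f,j} lo=∅
  n5 li={j} lo={f,j}
  n6 li={f,j} lo={f,h,j}
  n7 li={f,h,j} lo={f,j}
  n8 li={f,j} lo={f,j}
  n9 li={f,j} lo={f,j}

live-out(n9) = ["f", "j"]

Answer: ["f", "j"]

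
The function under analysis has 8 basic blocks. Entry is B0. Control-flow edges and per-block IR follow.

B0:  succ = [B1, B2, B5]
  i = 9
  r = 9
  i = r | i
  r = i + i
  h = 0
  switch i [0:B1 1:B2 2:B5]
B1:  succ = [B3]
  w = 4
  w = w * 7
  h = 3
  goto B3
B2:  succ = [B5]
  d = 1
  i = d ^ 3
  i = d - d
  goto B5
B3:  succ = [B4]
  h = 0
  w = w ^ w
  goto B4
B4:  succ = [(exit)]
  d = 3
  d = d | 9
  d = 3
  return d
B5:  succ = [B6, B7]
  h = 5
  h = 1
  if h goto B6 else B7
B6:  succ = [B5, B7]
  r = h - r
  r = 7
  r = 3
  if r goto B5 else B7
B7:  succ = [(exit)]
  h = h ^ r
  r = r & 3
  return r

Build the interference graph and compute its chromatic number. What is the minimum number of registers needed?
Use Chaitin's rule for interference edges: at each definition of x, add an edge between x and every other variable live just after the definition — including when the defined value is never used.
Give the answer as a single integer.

Per-block:
  B0: def={h,i,r} ue=∅
  B1: def={h,w} ue=∅
  B2: def={d,i} ue=∅
  B3: def={h,w} ue={w}
  B4: def={d} ue=∅
  B5: def={h} ue=∅
  B6: def={r} ue={h,r}
  B7: def={h,r} ue={h,r}

Backward fixpoint:
  B0 li=∅ lo={r}
  B1 li=∅ lo={w}
  B2 li={r} lo={r}
  B3 li={w} lo=∅
  B4 li=∅ lo=∅
  B5 li={r} lo={h,r}
  B6 li={h,r} lo={h,r}
  B7 li={h,r} lo=∅

Interfere edges:
  d↔{i,r}
  h↔{i,r,w}
  i↔{d,h,r}
  r↔{d,h,i}
  w↔{h}

Registers:
  {d,i,r} pairwise interfere (3-clique) ⇒ χ ≥ 3
  assign d→r0 h→r0 i→r1 r→r2 w→r1 — no edge inside a register ⇒ χ ≤ 3
  χ = 3

Answer: 3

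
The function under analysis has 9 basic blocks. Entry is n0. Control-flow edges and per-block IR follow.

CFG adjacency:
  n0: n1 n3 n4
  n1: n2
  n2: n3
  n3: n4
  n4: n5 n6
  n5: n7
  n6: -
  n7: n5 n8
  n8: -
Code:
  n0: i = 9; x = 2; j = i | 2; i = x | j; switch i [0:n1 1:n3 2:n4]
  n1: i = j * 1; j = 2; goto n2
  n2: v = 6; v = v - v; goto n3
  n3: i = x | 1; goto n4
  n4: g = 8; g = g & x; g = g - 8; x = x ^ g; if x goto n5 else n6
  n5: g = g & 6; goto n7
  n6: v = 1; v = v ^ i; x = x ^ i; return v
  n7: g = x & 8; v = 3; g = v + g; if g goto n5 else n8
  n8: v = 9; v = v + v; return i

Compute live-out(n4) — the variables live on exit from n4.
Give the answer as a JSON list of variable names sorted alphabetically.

Per-block:
  n0: def={i,j,x} ue=∅
  n1: def={i,j} ue={j}
  n2: def={v} ue=∅
  n3: def={i} ue={x}
  n4: def={g,x} ue={x}
  n5: def={g} ue={g}
  n6: def={v,x} ue={i,x}
  n7: def={g,v} ue={x}
  n8: def={v} ue={i}

Backward fixpoint:
  n0 li=∅ lo={i,j,x}
  n1 li={j,x} lo={x}
  n2 li={x} lo={x}
  n3 li={x} lo={i,x}
  n4 li={i,x} lo={g,i,x}
  n5 li={g,i,x} lo={i,x}
  n6 li={i,x} lo=∅
  n7 li={i,x} lo={g,i,x}
  n8 li={i} lo=∅

live-out(n4) = ["g", "i", "x"]

Answer: ["g", "i", "x"]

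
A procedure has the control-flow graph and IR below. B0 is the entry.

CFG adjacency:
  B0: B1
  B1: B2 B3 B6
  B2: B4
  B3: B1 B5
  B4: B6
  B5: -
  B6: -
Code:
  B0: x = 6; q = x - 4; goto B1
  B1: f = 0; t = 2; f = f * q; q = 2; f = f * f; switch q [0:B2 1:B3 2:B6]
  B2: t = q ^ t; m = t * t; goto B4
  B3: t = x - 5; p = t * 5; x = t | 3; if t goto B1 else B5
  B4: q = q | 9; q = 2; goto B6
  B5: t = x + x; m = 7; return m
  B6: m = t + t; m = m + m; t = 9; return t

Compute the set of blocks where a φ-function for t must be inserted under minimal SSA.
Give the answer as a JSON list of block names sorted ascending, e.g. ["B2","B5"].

Answer: ["B1", "B6"]

Analysis:
idom tree: B1←B0 B2←B1 B3←B1 B4←B2 B5←B3 B6←B1
Dom at joins:
  B1: preds {B0,B3}: {B0} ∩ {B0,B1,B3} = {B0}; idom=B0
  B6: preds {B1,B4}: {B0,B1} ∩ {B0,B1,B2,B4} = {B0,B1}; idom=B1

Frontier:
  join B1 pred B0: · stop@B0
  join B1 pred B3: B3→B1 stop@B0
  join B6 pred B1: · stop@B1
  join B6 pred B4: B4→B2 stop@B1
  B0: DF=∅
  B1: DF={B1}
  B2: DF={B6}
  B3: DF={B1}
  B4: DF={B6}
  B5: DF=∅
  B6: DF=∅

φ for t: defs {B1,B2,B3,B5,B6}
  DF⁺ = {B1,B6}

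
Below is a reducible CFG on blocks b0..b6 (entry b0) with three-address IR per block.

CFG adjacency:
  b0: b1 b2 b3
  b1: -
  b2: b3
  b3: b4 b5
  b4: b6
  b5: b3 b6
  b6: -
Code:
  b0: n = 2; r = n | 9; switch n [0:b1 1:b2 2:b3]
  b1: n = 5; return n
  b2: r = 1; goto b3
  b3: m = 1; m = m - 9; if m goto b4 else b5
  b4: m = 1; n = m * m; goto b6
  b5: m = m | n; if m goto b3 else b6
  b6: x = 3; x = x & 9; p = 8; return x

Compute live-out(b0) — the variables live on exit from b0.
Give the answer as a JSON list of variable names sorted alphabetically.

Block summaries:
  b0: {n,r} / ∅
  b1: {n} / ∅
  b2: {r} / ∅
  b3: {m} / ∅
  b4: {m,n} / ∅
  b5: {m} / {m,n}
  b6: {p,x} / ∅

Live sets:
  b0 li=∅ lo={n}
  b1 li=∅ lo=∅
  b2 li={n} lo={n}
  b3 li={n} lo={m,n}
  b4 li=∅ lo=∅
  b5 li={m,n} lo={n}
  b6 li=∅ lo=∅

live-out(b0) = ["n"]

Answer: ["n"]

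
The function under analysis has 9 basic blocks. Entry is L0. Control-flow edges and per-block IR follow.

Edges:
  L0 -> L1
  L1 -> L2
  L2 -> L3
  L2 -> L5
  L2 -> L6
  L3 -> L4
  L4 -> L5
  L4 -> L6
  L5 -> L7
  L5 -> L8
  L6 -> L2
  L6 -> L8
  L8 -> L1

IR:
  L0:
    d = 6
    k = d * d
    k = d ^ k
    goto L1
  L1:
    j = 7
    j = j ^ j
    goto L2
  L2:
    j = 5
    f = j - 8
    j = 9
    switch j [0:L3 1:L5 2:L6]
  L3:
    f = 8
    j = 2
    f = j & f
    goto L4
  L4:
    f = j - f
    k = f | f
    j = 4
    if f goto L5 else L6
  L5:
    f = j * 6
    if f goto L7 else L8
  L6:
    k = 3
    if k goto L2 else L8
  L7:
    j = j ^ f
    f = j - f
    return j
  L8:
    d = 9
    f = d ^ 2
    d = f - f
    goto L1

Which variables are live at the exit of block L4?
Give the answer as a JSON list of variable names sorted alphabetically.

Answer: ["j"]

Derivation:
def/use:
  L0 def {d,k} use ∅
  L1 def {j} use ∅
  L2 def {f,j} use ∅
  L3 def {f,j} use ∅
  L4 def {f,j,k} use {f,j}
  L5 def {f} use {j}
  L6 def {k} use ∅
  L7 def {f,j} use {f,j}
  L8 def {d,f} use ∅

Backward fixpoint:
  L0: in=∅ out=∅
  L1: in=∅ out=∅
  L2: in=∅ out={j}
  L3: in=∅ out={f,j}
  L4: in={f,j} out={j}
  L5: in={j} out={f,j}
  L6: in=∅ out=∅
  L7: in={f,j} out=∅
  L8: in=∅ out=∅

live-out(L4) = ["j"]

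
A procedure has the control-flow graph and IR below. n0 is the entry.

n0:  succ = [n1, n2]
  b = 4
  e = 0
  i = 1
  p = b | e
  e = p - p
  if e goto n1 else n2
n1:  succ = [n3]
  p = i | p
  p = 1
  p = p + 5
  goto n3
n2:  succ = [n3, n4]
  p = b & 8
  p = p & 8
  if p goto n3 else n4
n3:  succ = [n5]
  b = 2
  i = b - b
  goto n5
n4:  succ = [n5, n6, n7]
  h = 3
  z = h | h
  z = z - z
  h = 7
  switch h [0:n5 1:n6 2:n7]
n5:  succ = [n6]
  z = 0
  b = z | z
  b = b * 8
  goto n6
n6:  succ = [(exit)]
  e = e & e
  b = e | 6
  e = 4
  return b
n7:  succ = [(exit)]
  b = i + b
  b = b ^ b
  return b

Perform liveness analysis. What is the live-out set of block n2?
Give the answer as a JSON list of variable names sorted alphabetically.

Per-block:
  n0: def={b,e,i,p} ue=∅
  n1: def={p} ue={i,p}
  n2: def={p} ue={b}
  n3: def={b,i} ue=∅
  n4: def={h,z} ue=∅
  n5: def={b,z} ue=∅
  n6: def={b,e} ue={e}
  n7: def={b} ue={b,i}

Backward fixpoint:
  n0: in=∅ out={b,e,i,p}
  n1: in={e,i,p} out={e}
  n2: in={b,e,i} out={b,e,i}
  n3: in={e} out={e}
  n4: in={b,e,i} out={b,e,i}
  n5: in={e} out={e}
  n6: in={e} out=∅
  n7: in={b,i} out=∅

live-out(n2) = ["b", "e", "i"]

Answer: ["b", "e", "i"]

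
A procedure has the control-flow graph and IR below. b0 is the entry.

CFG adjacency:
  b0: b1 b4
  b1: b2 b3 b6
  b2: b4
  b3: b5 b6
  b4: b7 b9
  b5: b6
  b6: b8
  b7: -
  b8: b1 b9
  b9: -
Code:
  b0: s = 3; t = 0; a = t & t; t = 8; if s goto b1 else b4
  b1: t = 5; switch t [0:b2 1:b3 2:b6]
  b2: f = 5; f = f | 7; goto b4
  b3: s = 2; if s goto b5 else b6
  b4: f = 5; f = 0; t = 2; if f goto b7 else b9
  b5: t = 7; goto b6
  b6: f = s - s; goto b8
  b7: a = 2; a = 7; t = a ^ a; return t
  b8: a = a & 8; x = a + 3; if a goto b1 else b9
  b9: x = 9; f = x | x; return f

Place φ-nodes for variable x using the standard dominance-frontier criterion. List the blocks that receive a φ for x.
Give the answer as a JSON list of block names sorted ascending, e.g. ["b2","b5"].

idom tree: b1←b0 b2←b1 b3←b1 b4←b0 b5←b3 b6←b1 b7←b4 b8←b6 b9←b0
Dom at joins:
  b1: preds {b0,b8}: {b0} ∩ {b0,b1,b6,b8} = {b0}; idom=b0
  b4: preds {b0,b2}: {b0} ∩ {b0,b1,b2} = {b0}; idom=b0
  b6: preds {b1,b3,b5}: {b0,b1} ∩ {b0,b1,b3} ∩ {b0,b1,b3,b5} = {b0,b1}; idom=b1
  b9: preds {b4,b8}: {b0,b4} ∩ {b0,b1,b6,b8} = {b0}; idom=b0

Frontier:
  b1←b0: walk · to b0
  b1←b8: walk b8→b6→b1 to b0
  b4←b0: walk · to b0
  b4←b2: walk b2→b1 to b0
  b6←b1: walk · to b1
  b6←b3: walk b3 to b1
  b6←b5: walk b5→b3 to b1
  b9←b4: walk b4 to b0
  b9←b8: walk b8→b6→b1 to b0
  DF(b0)=∅
  DF(b1)={b1,b4,b9}
  DF(b2)={b4}
  DF(b3)={b6}
  DF(b4)={b9}
  DF(b5)={b6}
  DF(b6)={b1,b9}
  DF(b7)=∅
  DF(b8)={b1,b9}
  DF(b9)=∅

φ for x: defs {b8,b9}
  DF⁺ = {b1,b4,b9}

Answer: ["b1", "b4", "b9"]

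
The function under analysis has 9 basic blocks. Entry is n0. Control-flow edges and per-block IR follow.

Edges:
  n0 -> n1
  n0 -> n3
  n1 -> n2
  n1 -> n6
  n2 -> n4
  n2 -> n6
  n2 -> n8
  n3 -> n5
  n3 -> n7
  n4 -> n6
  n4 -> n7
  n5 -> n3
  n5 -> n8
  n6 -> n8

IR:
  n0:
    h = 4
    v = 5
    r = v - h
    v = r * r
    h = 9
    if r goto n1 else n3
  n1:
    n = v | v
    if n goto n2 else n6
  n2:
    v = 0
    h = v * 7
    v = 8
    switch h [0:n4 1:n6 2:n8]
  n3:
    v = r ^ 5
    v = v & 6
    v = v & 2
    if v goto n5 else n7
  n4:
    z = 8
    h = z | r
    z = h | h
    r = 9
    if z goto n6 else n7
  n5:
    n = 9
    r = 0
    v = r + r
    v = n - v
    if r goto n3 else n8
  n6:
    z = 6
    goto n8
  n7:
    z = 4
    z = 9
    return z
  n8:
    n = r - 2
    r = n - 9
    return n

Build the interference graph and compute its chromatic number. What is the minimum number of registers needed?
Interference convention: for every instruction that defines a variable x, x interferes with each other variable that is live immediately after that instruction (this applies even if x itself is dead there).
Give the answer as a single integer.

Answer: 3

Derivation:
Per-block:
  n0 def {h,r,v} use ∅
  n1 def {n} use {v}
  n2 def {h,v} use ∅
  n3 def {v} use {r}
  n4 def {h,r,z} use {r}
  n5 def {n,r,v} use ∅
  n6 def {z} use ∅
  n7 def {z} use ∅
  n8 def {n,r} use {r}

Live sets:
  n0: in=∅ out={r,v}
  n1: in={r,v} out={r}
  n2: in={r} out={r}
  n3: in={r} out=∅
  n4: in={r} out={r}
  n5: in=∅ out={r}
  n6: in={r} out={r}
  n7: in=∅ out=∅
  n8: in={r} out=∅

Interference:
  h↔{r,v}
  n↔{r,v}
  r↔{h,n,v,z}
  v↔{h,n,r}
  z↔{r}

Colouring:
  lower bound: {h,r,v} mutually conflict ⇒ χ ≥ 3
  assign h→r2 n→r2 r→r0 v→r1 z→r1 — no edge inside a register ⇒ χ ≤ 3
  χ = 3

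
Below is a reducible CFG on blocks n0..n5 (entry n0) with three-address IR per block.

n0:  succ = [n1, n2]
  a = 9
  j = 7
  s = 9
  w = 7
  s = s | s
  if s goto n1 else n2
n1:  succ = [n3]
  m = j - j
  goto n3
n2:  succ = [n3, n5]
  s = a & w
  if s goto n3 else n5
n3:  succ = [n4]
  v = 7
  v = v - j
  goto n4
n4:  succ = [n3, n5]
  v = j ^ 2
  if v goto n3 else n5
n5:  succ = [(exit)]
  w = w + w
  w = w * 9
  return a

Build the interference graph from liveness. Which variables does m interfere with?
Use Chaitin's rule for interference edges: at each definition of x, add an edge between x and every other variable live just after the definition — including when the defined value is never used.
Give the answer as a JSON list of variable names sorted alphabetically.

Answer: ["a", "j", "w"]

Analysis:
Block summaries:
  n0: def={a,j,s,w} ue=∅
  n1: def={m} ue={j}
  n2: def={s} ue={a,w}
  n3: def={v} ue={j}
  n4: def={v} ue={j}
  n5: def={w} ue={a,w}

Backward fixpoint:
  n0: in=∅ out={a,j,w}
  n1: in={a,j,w} out={a,j,w}
  n2: in={a,j,w} out={a,j,w}
  n3: in={a,j,w} out={a,j,w}
  n4: in={a,j,w} out={a,j,w}
  n5: in={a,w} out=∅

Interference:
  a: {j,m,s,v,w}
  j: {a,m,s,v,w}
  m: {a,j,w}
  s: {a,j,w}
  v: {a,j,w}
  w: {a,j,m,s,v}

N(m) = ["a", "j", "w"]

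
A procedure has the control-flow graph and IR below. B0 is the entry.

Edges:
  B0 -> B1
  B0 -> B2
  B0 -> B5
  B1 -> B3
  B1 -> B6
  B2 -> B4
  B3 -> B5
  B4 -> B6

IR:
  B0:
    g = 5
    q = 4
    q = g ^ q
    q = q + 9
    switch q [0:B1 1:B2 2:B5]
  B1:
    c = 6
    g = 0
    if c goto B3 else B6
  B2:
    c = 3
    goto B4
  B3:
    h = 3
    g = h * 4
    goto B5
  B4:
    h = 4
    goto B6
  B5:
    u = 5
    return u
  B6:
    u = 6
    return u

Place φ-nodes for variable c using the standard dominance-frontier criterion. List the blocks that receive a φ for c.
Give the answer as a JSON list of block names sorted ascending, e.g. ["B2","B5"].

Answer: ["B5", "B6"]

Derivation:
idom tree: B1←B0 B2←B0 B3←B1 B4←B2 B5←B0 B6←B0
Join-block Dom:
  B5: preds {B0,B3}: {B0} ∩ {B0,B1,B3} = {B0}; idom=B0
  B6: preds {B1,B4}: {B0,B1} ∩ {B0,B2,B4} = {B0}; idom=B0

DF walk-up:
  B5←B0: walk · to B0
  B5←B3: walk B3→B1 to B0
  B6←B1: walk B1 to B0
  B6←B4: walk B4→B2 to B0
  B0 → ∅
  B1 → {B5,B6}
  B2 → {B6}
  B3 → {B5}
  B4 → {B6}
  B5 → ∅
  B6 → ∅

φ for c: defs {B1,B2}
  DF⁺ = {B5,B6}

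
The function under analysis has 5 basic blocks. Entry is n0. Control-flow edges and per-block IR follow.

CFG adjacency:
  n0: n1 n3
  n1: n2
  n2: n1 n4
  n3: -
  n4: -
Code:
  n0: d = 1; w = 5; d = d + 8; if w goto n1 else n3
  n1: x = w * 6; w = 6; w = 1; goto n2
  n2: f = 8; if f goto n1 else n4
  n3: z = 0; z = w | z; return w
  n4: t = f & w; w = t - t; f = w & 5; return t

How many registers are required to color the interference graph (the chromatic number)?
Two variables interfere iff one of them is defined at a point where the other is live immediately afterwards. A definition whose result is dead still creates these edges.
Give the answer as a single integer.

Answer: 3

Derivation:
Block summaries:
  n0 def {d,w} use ∅
  n1 def {w,x} use {w}
  n2 def {f} use ∅
  n3 def {z} use {w}
  n4 def {f,t,w} use {f,w}

Liveness:
  n0: in=∅ out={w}
  n1: in={w} out={w}
  n2: in={w} out={f,w}
  n3: in={w} out=∅
  n4: in={f,w} out=∅

Interfere edges:
  d: {w}
  f: {t,w}
  t: {f,w}
  w: {d,f,t,z}
  x: ∅
  z: {w}

Chromatic number:
  {f,t,w} pairwise interfere (3-clique) ⇒ χ ≥ 3
  3-colouring: R0={w,x}  R1={d,f,z}  R2={t}
  χ = 3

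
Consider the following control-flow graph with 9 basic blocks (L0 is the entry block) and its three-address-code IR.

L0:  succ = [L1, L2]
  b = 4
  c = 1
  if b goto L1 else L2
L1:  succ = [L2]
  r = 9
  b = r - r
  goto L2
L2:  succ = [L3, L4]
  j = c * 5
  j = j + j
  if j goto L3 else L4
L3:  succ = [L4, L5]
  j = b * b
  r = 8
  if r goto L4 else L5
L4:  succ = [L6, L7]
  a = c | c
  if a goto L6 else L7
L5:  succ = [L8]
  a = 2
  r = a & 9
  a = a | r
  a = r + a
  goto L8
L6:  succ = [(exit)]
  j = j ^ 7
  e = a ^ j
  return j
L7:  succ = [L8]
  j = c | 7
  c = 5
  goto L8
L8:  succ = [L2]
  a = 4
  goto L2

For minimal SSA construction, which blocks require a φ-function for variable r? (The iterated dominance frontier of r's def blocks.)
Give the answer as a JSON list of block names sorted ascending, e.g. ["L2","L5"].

idom tree: L1←L0 L2←L0 L3←L2 L4←L2 L5←L3 L6←L4 L7←L4 L8←L2
Join-block Dom:
  L2: preds {L0,L1,L8}: {L0} ∩ {L0,L1} ∩ {L0,L2,L8} = {L0}; idom=L0
  L4: preds {L2,L3}: {L0,L2} ∩ {L0,L2,L3} = {L0,L2}; idom=L2
  L8: preds {L5,L7}: {L0,L2,L3,L5} ∩ {L0,L2,L4,L7} = {L0,L2}; idom=L2

DF walk-up:
  L2←L0: walk · to L0
  L2←L1: walk L1 to L0
  L2←L8: walk L8→L2 to L0
  L4←L2: walk · to L2
  L4←L3: walk L3 to L2
  L8←L5: walk L5→L3 to L2
  L8←L7: walk L7→L4 to L2
  L0 → ∅
  L1 → {L2}
  L2 → {L2}
  L3 → {L4,L8}
  L4 → {L8}
  L5 → {L8}
  L6 → ∅
  L7 → {L8}
  L8 → {L2}

φ for r: defs {L1,L3,L5}
  DF⁺ = {L2,L4,L8}

Answer: ["L2", "L4", "L8"]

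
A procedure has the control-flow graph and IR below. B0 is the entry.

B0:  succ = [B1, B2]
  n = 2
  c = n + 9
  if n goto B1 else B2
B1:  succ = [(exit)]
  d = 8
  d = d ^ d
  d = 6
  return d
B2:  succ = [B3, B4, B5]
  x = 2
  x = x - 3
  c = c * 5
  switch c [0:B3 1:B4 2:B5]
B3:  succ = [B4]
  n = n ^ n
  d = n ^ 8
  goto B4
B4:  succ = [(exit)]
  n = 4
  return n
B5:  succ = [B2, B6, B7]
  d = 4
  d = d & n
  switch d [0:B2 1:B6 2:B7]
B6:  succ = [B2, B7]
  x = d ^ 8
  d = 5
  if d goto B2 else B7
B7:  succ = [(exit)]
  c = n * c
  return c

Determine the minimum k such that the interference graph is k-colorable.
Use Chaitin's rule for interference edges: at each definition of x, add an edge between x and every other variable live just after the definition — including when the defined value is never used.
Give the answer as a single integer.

def/use:
  B0 def {c,n} use ∅
  B1 def {d} use ∅
  B2 def {c,x} use {c}
  B3 def {d,n} use {n}
  B4 def {n} use ∅
  B5 def {d} use {n}
  B6 def {d,x} use {d}
  B7 def {c} use {c,n}

Liveness:
  B0: in=∅ out={c,n}
  B1: in=∅ out=∅
  B2: in={c,n} out={c,n}
  B3: in={n} out=∅
  B4: in=∅ out=∅
  B5: in={c,n} out={c,d,n}
  B6: in={c,d,n} out={c,n}
  B7: in={c,n} out=∅

Interfere edges:
  c — {d,n,x}
  d — {c,n}
  n — {c,d,x}
  x — {c,n}

Registers:
  clique {c,d,n} ⇒ need ≥ 3
  3-colouring: c0={c}  c1={n}  c2={d,x}
  χ = 3

Answer: 3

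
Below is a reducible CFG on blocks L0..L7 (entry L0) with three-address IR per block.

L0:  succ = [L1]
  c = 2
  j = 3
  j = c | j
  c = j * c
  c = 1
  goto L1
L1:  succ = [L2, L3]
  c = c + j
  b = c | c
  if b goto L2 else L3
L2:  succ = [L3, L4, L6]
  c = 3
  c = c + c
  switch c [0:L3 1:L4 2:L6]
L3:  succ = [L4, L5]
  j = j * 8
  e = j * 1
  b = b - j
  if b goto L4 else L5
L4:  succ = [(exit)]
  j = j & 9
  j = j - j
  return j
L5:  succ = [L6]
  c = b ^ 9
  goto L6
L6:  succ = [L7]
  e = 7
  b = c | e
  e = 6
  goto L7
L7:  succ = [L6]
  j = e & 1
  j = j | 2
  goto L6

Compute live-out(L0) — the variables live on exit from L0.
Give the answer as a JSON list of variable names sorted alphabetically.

Block summaries:
  L0: {c,j} / ∅
  L1: {b,c} / {c,j}
  L2: {c} / ∅
  L3: {b,e,j} / {b,j}
  L4: {j} / {j}
  L5: {c} / {b}
  L6: {b,e} / {c}
  L7: {j} / {e}

Liveness:
  live L0: ∅→{c,j}
  live L1: {c,j}→{b,j}
  live L2: {b,j}→{b,c,j}
  live L3: {b,j}→{b,j}
  live L4: {j}→∅
  live L5: {b}→{c}
  live L6: {c}→{c,e}
  live L7: {c,e}→{c}

live-out(L0) = ["c", "j"]

Answer: ["c", "j"]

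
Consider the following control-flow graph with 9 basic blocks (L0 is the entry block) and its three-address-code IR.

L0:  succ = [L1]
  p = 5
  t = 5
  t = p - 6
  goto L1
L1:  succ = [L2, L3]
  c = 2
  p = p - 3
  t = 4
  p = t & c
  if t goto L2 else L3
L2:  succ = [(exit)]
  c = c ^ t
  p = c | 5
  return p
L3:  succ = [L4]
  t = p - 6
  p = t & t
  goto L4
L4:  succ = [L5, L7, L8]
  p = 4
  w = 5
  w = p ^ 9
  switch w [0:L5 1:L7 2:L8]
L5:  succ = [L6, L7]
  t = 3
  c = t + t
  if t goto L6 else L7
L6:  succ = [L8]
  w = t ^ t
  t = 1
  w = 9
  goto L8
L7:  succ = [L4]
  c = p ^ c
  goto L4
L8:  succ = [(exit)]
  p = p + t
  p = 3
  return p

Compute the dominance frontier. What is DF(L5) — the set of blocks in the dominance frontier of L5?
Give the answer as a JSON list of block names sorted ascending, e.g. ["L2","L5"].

Answer: ["L7", "L8"]

Analysis:
idom tree: L1←L0 L2←L1 L3←L1 L4←L3 L5←L4 L6←L5 L7←L4 L8←L4
Dom at joins:
  L4: preds {L3,L7}: {L0,L1,L3} ∩ {L0,L1,L3,L4,L7} = {L0,L1,L3}; idom=L3
  L7: preds {L4,L5}: {L0,L1,L3,L4} ∩ {L0,L1,L3,L4,L5} = {L0,L1,L3,L4}; idom=L4
  L8: preds {L4,L6}: {L0,L1,L3,L4} ∩ {L0,L1,L3,L4,L5,L6} = {L0,L1,L3,L4}; idom=L4

Frontier:
  L4←L3: walk · to L3
  L4←L7: walk L7→L4 to L3
  L7←L4: walk · to L4
  L7←L5: walk L5 to L4
  L8←L4: walk · to L4
  L8←L6: walk L6→L5 to L4
  DF(L0)=∅
  DF(L1)=∅
  DF(L2)=∅
  DF(L3)=∅
  DF(L4)={L4}
  DF(L5)={L7,L8}
  DF(L6)={L8}
  DF(L7)={L4}
  DF(L8)=∅

DF(L5) = ["L7", "L8"]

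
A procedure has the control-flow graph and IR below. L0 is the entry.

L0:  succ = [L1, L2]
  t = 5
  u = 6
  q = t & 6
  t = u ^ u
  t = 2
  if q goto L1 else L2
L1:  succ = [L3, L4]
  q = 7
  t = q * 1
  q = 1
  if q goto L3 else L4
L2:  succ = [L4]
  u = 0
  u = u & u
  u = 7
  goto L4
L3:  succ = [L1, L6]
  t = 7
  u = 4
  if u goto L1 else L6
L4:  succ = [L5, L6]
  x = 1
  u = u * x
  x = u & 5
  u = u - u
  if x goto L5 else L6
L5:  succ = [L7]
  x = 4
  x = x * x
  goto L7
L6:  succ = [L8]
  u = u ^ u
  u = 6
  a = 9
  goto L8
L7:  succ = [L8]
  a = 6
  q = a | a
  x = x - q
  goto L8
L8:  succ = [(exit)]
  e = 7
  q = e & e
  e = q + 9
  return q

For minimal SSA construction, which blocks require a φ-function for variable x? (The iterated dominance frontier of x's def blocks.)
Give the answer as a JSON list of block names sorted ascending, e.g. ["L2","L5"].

Answer: ["L6", "L8"]

Analysis:
idom tree: L1←L0 L2←L0 L3←L1 L4←L0 L5←L4 L6←L0 L7←L5 L8←L0
Dom at joins:
  L1: preds {L0,L3}: {L0} ∩ {L0,L1,L3} = {L0}; idom=L0
  L4: preds {L1,L2}: {L0,L1} ∩ {L0,L2} = {L0}; idom=L0
  L6: preds {L3,L4}: {L0,L1,L3} ∩ {L0,L4} = {L0}; idom=L0
  L8: preds {L6,L7}: {L0,L6} ∩ {L0,L4,L5,L7} = {L0}; idom=L0

Frontier:
  join L1 pred L0: · stop@L0
  join L1 pred L3: L3→L1 stop@L0
  join L4 pred L1: L1 stop@L0
  join L4 pred L2: L2 stop@L0
  join L6 pred L3: L3→L1 stop@L0
  join L6 pred L4: L4 stop@L0
  join L8 pred L6: L6 stop@L0
  join L8 pred L7: L7→L5→L4 stop@L0
  L0 → ∅
  L1 → {L1,L4,L6}
  L2 → {L4}
  L3 → {L1,L6}
  L4 → {L6,L8}
  L5 → {L8}
  L6 → {L8}
  L7 → {L8}
  L8 → ∅

φ for x: defs {L4,L5,L7}
  DF⁺ = {L6,L8}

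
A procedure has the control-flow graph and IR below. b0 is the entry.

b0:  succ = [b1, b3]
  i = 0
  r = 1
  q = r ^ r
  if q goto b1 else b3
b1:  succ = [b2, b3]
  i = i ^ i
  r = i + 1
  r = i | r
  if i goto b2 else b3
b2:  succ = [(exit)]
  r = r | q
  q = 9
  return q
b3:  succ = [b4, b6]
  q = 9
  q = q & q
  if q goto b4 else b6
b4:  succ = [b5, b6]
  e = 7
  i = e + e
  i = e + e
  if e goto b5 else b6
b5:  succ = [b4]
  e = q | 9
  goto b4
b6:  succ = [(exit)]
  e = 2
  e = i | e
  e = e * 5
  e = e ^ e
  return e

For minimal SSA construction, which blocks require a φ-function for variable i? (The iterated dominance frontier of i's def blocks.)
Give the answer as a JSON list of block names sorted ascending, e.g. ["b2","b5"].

Answer: ["b3", "b4", "b6"]

Analysis:
idom tree: b1←b0 b2←b1 b3←b0 b4←b3 b5←b4 b6←b3
Dom at joins:
  b3: preds {b0,b1}: {b0} ∩ {b0,b1} = {b0}; idom=b0
  b4: preds {b3,b5}: {b0,b3} ∩ {b0,b3,b4,b5} = {b0,b3}; idom=b3
  b6: preds {b3,b4}: {b0,b3} ∩ {b0,b3,b4} = {b0,b3}; idom=b3

DF walk-up:
  b3←b0: walk · to b0
  b3←b1: walk b1 to b0
  b4←b3: walk · to b3
  b4←b5: walk b5→b4 to b3
  b6←b3: walk · to b3
  b6←b4: walk b4 to b3
  b0 → ∅
  b1 → {b3}
  b2 → ∅
  b3 → ∅
  b4 → {b4,b6}
  b5 → {b4}
  b6 → ∅

φ for i: defs {b0,b1,b4}
  DF⁺ = {b3,b4,b6}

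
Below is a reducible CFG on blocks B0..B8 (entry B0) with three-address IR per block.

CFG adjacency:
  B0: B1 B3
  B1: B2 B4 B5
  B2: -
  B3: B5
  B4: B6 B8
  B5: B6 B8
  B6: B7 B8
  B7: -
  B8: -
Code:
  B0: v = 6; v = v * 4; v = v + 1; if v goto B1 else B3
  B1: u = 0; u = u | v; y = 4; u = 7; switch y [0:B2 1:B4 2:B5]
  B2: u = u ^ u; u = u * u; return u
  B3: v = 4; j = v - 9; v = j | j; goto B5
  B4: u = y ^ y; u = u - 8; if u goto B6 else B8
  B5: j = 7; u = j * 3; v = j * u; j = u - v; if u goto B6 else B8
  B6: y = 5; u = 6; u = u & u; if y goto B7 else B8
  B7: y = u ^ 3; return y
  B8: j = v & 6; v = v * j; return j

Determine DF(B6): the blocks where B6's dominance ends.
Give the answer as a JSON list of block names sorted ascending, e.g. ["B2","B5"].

idom tree: B1←B0 B2←B1 B3←B0 B4←B1 B5←B0 B6←B0 B7←B6 B8←B0
Join-block Dom:
  B5: preds {B1,B3}: {B0,B1} ∩ {B0,B3} = {B0}; idom=B0
  B6: preds {B4,B5}: {B0,B1,B4} ∩ {B0,B5} = {B0}; idom=B0
  B8: preds {B4,B5,B6}: {B0,B1,B4} ∩ {B0,B5} ∩ {B0,B6} = {B0}; idom=B0

DF derivation:
  join B5 pred B1: B1 stop@B0
  join B5 pred B3: B3 stop@B0
  join B6 pred B4: B4→B1 stop@B0
  join B6 pred B5: B5 stop@B0
  join B8 pred B4: B4→B1 stop@B0
  join B8 pred B5: B5 stop@B0
  join B8 pred B6: B6 stop@B0
  DF(B0)=∅
  DF(B1)={B5,B6,B8}
  DF(B2)=∅
  DF(B3)={B5}
  DF(B4)={B6,B8}
  DF(B5)={B6,B8}
  DF(B6)={B8}
  DF(B7)=∅
  DF(B8)=∅

DF(B6) = ["B8"]

Answer: ["B8"]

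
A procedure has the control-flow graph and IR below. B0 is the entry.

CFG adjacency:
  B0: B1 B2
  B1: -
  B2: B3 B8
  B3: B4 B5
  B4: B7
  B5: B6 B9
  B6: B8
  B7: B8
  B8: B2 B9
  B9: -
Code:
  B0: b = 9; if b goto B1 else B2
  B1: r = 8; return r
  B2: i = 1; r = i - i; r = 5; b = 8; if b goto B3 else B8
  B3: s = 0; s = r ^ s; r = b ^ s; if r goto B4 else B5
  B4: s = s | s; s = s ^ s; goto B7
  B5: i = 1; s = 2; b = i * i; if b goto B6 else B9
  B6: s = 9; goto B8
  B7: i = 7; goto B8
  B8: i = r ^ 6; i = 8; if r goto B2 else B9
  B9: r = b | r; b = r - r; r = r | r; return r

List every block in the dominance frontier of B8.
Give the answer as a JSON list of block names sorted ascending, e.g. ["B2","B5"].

idom tree: B1←B0 B2←B0 B3←B2 B4←B3 B5←B3 B6←B5 B7←B4 B8←B2 B9←B2
Dom at joins:
  B2: preds {B0,B8}: {B0} ∩ {B0,B2,B8} = {B0}; idom=B0
  B8: preds {B2,B6,B7}: {B0,B2} ∩ {B0,B2,B3,B5,B6} ∩ {B0,B2,B3,B4,B7} = {B0,B2}; idom=B2
  B9: preds {B5,B8}: {B0,B2,B3,B5} ∩ {B0,B2,B8} = {B0,B2}; idom=B2

DF derivation:
  B2←B0: walk · to B0
  B2←B8: walk B8→B2 to B0
  B8←B2: walk · to B2
  B8←B6: walk B6→B5→B3 to B2
  B8←B7: walk B7→B4→B3 to B2
  B9←B5: walk B5→B3 to B2
  B9←B8: walk B8 to B2
  DF(B0)=∅
  DF(B1)=∅
  DF(B2)={B2}
  DF(B3)={B8,B9}
  DF(B4)={B8}
  DF(B5)={B8,B9}
  DF(B6)={B8}
  DF(B7)={B8}
  DF(B8)={B2,B9}
  DF(B9)=∅

DF(B8) = ["B2", "B9"]

Answer: ["B2", "B9"]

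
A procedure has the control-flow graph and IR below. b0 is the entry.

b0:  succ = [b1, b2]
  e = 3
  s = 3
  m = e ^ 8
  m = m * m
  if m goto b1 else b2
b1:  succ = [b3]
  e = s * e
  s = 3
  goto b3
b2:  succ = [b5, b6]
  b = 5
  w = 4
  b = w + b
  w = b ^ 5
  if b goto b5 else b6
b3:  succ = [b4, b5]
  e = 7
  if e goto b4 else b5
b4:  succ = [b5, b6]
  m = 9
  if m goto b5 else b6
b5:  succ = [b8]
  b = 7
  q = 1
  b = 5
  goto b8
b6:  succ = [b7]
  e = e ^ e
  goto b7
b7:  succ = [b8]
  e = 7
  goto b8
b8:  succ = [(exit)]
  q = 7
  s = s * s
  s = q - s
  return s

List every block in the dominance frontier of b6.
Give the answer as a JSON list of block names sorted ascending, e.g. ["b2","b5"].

idom tree: b1←b0 b2←b0 b3←b1 b4←b3 b5←b0 b6←b0 b7←b6 b8←b0
Join-block Dom:
  b5: preds {b2,b3,b4}: {b0,b2} ∩ {b0,b1,b3} ∩ {b0,b1,b3,b4} = {b0}; idom=b0
  b6: preds {b2,b4}: {b0,b2} ∩ {b0,b1,b3,b4} = {b0}; idom=b0
  b8: preds {b5,b7}: {b0,b5} ∩ {b0,b6,b7} = {b0}; idom=b0

DF derivation:
  join b5 pred b2: b2 stop@b0
  join b5 pred b3: b3→b1 stop@b0
  join b5 pred b4: b4→b3→b1 stop@b0
  join b6 pred b2: b2 stop@b0
  join b6 pred b4: b4→b3→b1 stop@b0
  join b8 pred b5: b5 stop@b0
  join b8 pred b7: b7→b6 stop@b0
  DF(b0)=∅
  DF(b1)={b5,b6}
  DF(b2)={b5,b6}
  DF(b3)={b5,b6}
  DF(b4)={b5,b6}
  DF(b5)={b8}
  DF(b6)={b8}
  DF(b7)={b8}
  DF(b8)=∅

DF(b6) = ["b8"]

Answer: ["b8"]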